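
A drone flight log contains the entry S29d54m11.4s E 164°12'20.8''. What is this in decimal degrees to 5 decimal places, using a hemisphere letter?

Lat: 54′ + 11.4″ = 54.19000′; 29 + 54.19000/60 = 29.903167
Lon: 164° + 12/60 + 20.8/3600 = 164 + 0.200000 + 0.005778 = 164.205778

29.90317° S, 164.20578° E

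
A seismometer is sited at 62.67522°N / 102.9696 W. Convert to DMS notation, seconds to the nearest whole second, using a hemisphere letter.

62°40′31″ N, 102°58′11″ W

Lat: 0.675220 × 60 = 40.51320′ → 40′, remainder × 60 = 30.79″
Longitude: 0.969600 × 60 = 58.17600′ → 58′, remainder × 60 = 10.56″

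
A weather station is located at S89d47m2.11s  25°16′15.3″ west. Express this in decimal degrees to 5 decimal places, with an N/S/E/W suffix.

Latitude: 89° + 47/60 + 2.11/3600 = 89 + 0.783333 + 0.000586 = 89.783919
λ: 16′ + 15.3″ = 16.25500′; 25 + 16.25500/60 = 25.270917

89.78392° S, 25.27092° W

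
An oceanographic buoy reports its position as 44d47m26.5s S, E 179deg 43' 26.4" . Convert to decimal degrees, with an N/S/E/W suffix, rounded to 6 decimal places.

Lat: 44 + 47/60 + 26.5/3600 = 44.7906944
Lon: 179 + 43/60 + 26.4/3600 = 179.7240000

44.790694° S, 179.724000° E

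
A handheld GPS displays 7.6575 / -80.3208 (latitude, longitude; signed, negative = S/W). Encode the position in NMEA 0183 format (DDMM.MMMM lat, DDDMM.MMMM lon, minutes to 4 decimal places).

0739.4500,N / 08019.2480,W

Latitude: 7° + 0.657500 × 60 = 7° 39.450000′
Longitude is negative → W; |value| = 80.320800
Lon: 80° + 0.320800 × 60 = 80° 19.248000′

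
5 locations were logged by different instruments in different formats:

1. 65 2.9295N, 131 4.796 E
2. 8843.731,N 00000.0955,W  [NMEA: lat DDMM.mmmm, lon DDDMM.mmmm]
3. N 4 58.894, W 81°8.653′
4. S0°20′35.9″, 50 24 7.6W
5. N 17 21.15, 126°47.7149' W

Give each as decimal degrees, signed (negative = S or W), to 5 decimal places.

1. 65.04883, 131.07993
2. 88.72885, -0.00159
3. 4.98157, -81.14422
4. -0.34331, -50.40211
5. 17.35250, -126.79525

Point 1:
  Latitude: 2.9295′ = 0.048825°; total 65.048825
  N → positive
  Lon: 4.796′ = 0.079933°; total 131.079933
  E → positive
Point 2:
  Lat: split at 2 digits → 88° and 43.731′; 88 + 43.731/60 = 88.728850
  N → positive
  Longitude: degrees = first 3 digits = 0, minutes = 0.0955; 0 + 0.0955/60 = 0.001592
  W ⇒ negate
Point 3:
  Latitude: 58.894′ = 0.981567°; total 4.981567
  N ⇒ keep positive
  Longitude: 81 + 8.653/60 = 81.144217
  hemisphere W, so the sign is −
Point 4:
  φ: 0 + 20/60 + 35.9/3600 = 0.343306
  hemisphere S, so the sign is −
  Lon: 50° + 24/60 + 7.6/3600 = 50 + 0.400000 + 0.002111 = 50.402111
  W ⇒ negate
Point 5:
  Lat: 17 + 21.15/60 = 17.352500
  N → positive
  Lon: 126 + 47.7149/60 = 126.795248
  W → negative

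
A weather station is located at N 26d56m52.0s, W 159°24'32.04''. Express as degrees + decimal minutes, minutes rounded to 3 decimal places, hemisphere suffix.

26° 56.867′ N, 159° 24.534′ W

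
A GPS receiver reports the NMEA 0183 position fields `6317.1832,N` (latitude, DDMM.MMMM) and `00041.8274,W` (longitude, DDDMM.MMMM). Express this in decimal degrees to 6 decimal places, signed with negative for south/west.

63.286387, -0.697123

Lat: split at 2 digits → 63° and 17.1832′; 63 + 17.1832/60 = 63.2863867
N → positive
Longitude: split at 3 digits → 000° and 41.8274′; 0 + 41.8274/60 = 0.6971233
W ⇒ negate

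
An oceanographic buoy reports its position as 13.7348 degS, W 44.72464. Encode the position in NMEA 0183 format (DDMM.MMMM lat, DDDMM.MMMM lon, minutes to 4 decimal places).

φ: 13° + 0.734800 × 60 = 13° 44.088000′
Longitude: 44° + 0.724640 × 60 = 44° 43.478400′

1344.0880,S / 04443.4784,W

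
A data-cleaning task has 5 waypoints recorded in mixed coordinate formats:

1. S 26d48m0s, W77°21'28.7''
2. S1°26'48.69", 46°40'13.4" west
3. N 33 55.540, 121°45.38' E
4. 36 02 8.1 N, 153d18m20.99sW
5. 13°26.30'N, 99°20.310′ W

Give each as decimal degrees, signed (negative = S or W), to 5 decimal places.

1. -26.80000, -77.35797
2. -1.44686, -46.67039
3. 33.92567, 121.75633
4. 36.03558, -153.30583
5. 13.43833, -99.33850

Point 1:
  φ: 26° + 48/60 + 0/3600 = 26 + 0.800000 + 0.000000 = 26.800000
  hemisphere S, so the sign is −
  Lon: 77° + 21/60 + 28.7/3600 = 77 + 0.350000 + 0.007972 = 77.357972
  hemisphere W, so the sign is −
Point 2:
  Lat: 1° + 26/60 + 48.69/3600 = 1 + 0.433333 + 0.013525 = 1.446858
  S → negative
  λ: 46 + 40/60 + 13.4/3600 = 46.670389
  hemisphere W, so the sign is −
Point 3:
  Lat: 55.54′ = 0.925667°; total 33.925667
  N ⇒ keep positive
  Longitude: 45.38′ = 0.756333°; total 121.756333
  E → positive
Point 4:
  φ: 36° + 2/60 + 8.1/3600 = 36 + 0.033333 + 0.002250 = 36.035583
  N → positive
  Lon: 153 + 18/60 + 20.99/3600 = 153.305831
  W ⇒ negate
Point 5:
  Latitude: 26.3′ = 0.438333°; total 13.438333
  N ⇒ keep positive
  Lon: 20.31′ = 0.338500°; total 99.338500
  hemisphere W, so the sign is −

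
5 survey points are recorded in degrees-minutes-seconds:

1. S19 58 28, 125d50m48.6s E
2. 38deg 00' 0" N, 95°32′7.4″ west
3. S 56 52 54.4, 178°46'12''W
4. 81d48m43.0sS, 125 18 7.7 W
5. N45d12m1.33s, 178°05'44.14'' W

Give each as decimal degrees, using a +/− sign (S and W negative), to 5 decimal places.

1. -19.97444, 125.84683
2. 38.00000, -95.53539
3. -56.88178, -178.77000
4. -81.81194, -125.30214
5. 45.20037, -178.09559

Point 1:
  φ: 19 + 58/60 + 28/3600 = 19.974444
  hemisphere S, so the sign is −
  Longitude: 125° + 50/60 + 48.6/3600 = 125 + 0.833333 + 0.013500 = 125.846833
  E → positive
Point 2:
  Lat: 0′ + 0″ = 0.00000′; 38 + 0.00000/60 = 38.000000
  N ⇒ keep positive
  Lon: 32′ + 7.4″ = 32.12333′; 95 + 32.12333/60 = 95.535389
  hemisphere W, so the sign is −
Point 3:
  Latitude: 52′ + 54.4″ = 52.90667′; 56 + 52.90667/60 = 56.881778
  S ⇒ negate
  Longitude: 178 + 46/60 + 12/3600 = 178.770000
  W → negative
Point 4:
  Latitude: 81 + 48/60 + 43/3600 = 81.811944
  S → negative
  Longitude: 18′ + 7.7″ = 18.12833′; 125 + 18.12833/60 = 125.302139
  W → negative
Point 5:
  Lat: 45 + 12/60 + 1.33/3600 = 45.200369
  N ⇒ keep positive
  λ: 5′ + 44.14″ = 5.73567′; 178 + 5.73567/60 = 178.095594
  W ⇒ negate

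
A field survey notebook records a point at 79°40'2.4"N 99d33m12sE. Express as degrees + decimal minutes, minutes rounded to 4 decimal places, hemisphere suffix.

Latitude: 40 + 2.4/60 = 40.040000′
Lon: seconds/60 = 0.20000; minutes = 33 + 0.20000 = 33.200000

79° 40.0400′ N, 99° 33.2000′ E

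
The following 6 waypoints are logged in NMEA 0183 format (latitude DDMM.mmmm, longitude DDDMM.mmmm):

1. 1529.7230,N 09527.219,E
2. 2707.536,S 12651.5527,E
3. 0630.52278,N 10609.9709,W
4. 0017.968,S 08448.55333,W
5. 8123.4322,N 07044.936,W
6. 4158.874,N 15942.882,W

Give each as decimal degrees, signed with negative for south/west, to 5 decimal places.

1. 15.49538, 95.45365
2. -27.12560, 126.85921
3. 6.50871, -106.16618
4. -0.29947, -84.80922
5. 81.39054, -70.74893
6. 41.98123, -159.71470

Point 1:
  Latitude: degrees = first 2 digits = 15, minutes = 29.723; 15 + 29.723/60 = 15.495383
  N → positive
  Lon: degrees = first 3 digits = 95, minutes = 27.219; 95 + 27.219/60 = 95.453650
  E → positive
Point 2:
  Latitude: split at 2 digits → 27° and 7.536′; 27 + 7.536/60 = 27.125600
  S → negative
  Lon: degrees = first 3 digits = 126, minutes = 51.5527; 126 + 51.5527/60 = 126.859212
  E ⇒ keep positive
Point 3:
  φ: split at 2 digits → 06° and 30.52278′; 6 + 30.52278/60 = 6.508713
  N ⇒ keep positive
  λ: degrees = first 3 digits = 106, minutes = 9.9709; 106 + 9.9709/60 = 106.166182
  W ⇒ negate
Point 4:
  Lat: degrees = first 2 digits = 0, minutes = 17.968; 0 + 17.968/60 = 0.299467
  hemisphere S, so the sign is −
  Longitude: degrees = first 3 digits = 84, minutes = 48.55333; 84 + 48.55333/60 = 84.809222
  hemisphere W, so the sign is −
Point 5:
  Latitude: degrees = first 2 digits = 81, minutes = 23.4322; 81 + 23.4322/60 = 81.390537
  N → positive
  Lon: split at 3 digits → 070° and 44.936′; 70 + 44.936/60 = 70.748933
  W ⇒ negate
Point 6:
  Lat: split at 2 digits → 41° and 58.874′; 41 + 58.874/60 = 41.981233
  N → positive
  Lon: degrees = first 3 digits = 159, minutes = 42.882; 159 + 42.882/60 = 159.714700
  hemisphere W, so the sign is −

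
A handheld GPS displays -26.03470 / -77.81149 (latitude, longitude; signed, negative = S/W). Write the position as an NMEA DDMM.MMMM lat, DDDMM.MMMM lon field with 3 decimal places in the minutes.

2602.082,S / 07748.689,W

Latitude is negative → S; |value| = 26.034700
Latitude: fractional part 0.034700 → 2.08200 minutes
Longitude is negative → W; |value| = 77.811490
λ: minutes = (77.811490 − 77) × 60 = 48.68940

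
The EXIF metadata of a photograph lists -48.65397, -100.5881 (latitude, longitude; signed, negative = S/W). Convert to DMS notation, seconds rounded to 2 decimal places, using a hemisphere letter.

48°39′14.29″ S, 100°35′17.16″ W

Latitude is negative → S; |value| = 48.653970
Lat: 0.653970° → 39.23820′; 0.23820 × 60 = 14.2920″
Longitude is negative → W; |value| = 100.588100
λ: 0.588100° → 35.28600′; 0.28600 × 60 = 17.1600″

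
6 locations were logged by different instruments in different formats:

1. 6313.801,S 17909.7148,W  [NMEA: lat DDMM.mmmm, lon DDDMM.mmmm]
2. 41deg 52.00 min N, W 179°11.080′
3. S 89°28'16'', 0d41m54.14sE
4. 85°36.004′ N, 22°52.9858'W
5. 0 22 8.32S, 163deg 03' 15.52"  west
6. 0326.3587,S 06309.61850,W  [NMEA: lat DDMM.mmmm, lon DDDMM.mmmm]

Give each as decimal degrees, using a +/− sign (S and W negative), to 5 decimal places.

1. -63.23002, -179.16191
2. 41.86667, -179.18467
3. -89.47111, 0.69837
4. 85.60007, -22.88310
5. -0.36898, -163.05431
6. -3.43931, -63.16031

Point 1:
  Lat: split at 2 digits → 63° and 13.801′; 63 + 13.801/60 = 63.230017
  hemisphere S, so the sign is −
  Longitude: degrees = first 3 digits = 179, minutes = 9.7148; 179 + 9.7148/60 = 179.161913
  W ⇒ negate
Point 2:
  Latitude: 52′ = 0.866667°; total 41.866667
  N ⇒ keep positive
  Lon: 179 + 11.08/60 = 179.184667
  W → negative
Point 3:
  Lat: 89° + 28/60 + 16/3600 = 89 + 0.466667 + 0.004444 = 89.471111
  S ⇒ negate
  Lon: 0 + 41/60 + 54.14/3600 = 0.698372
  E ⇒ keep positive
Point 4:
  Latitude: 85 + 36.004/60 = 85.600067
  N → positive
  Lon: 22 + 52.9858/60 = 22.883097
  hemisphere W, so the sign is −
Point 5:
  φ: 0 + 22/60 + 8.32/3600 = 0.368978
  hemisphere S, so the sign is −
  Lon: 163° + 3/60 + 15.52/3600 = 163 + 0.050000 + 0.004311 = 163.054311
  W ⇒ negate
Point 6:
  φ: degrees = first 2 digits = 3, minutes = 26.3587; 3 + 26.3587/60 = 3.439312
  S ⇒ negate
  λ: degrees = first 3 digits = 63, minutes = 9.6185; 63 + 9.6185/60 = 63.160308
  W ⇒ negate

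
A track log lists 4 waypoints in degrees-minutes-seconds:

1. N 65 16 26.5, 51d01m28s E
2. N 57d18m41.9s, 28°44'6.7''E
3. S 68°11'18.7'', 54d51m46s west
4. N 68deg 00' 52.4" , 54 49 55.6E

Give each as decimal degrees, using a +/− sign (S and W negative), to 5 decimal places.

1. 65.27403, 51.02444
2. 57.31164, 28.73519
3. -68.18853, -54.86278
4. 68.01456, 54.83211

Point 1:
  Latitude: 65 + 16/60 + 26.5/3600 = 65.274028
  N ⇒ keep positive
  Lon: 51° + 1/60 + 28/3600 = 51 + 0.016667 + 0.007778 = 51.024444
  E → positive
Point 2:
  φ: 18′ + 41.9″ = 18.69833′; 57 + 18.69833/60 = 57.311639
  N ⇒ keep positive
  λ: 44′ + 6.7″ = 44.11167′; 28 + 44.11167/60 = 28.735194
  E → positive
Point 3:
  Lat: 11′ + 18.7″ = 11.31167′; 68 + 11.31167/60 = 68.188528
  hemisphere S, so the sign is −
  λ: 51′ + 46″ = 51.76667′; 54 + 51.76667/60 = 54.862778
  hemisphere W, so the sign is −
Point 4:
  Latitude: 68° + 0/60 + 52.4/3600 = 68 + 0.000000 + 0.014556 = 68.014556
  N ⇒ keep positive
  Longitude: 49′ + 55.6″ = 49.92667′; 54 + 49.92667/60 = 54.832111
  E → positive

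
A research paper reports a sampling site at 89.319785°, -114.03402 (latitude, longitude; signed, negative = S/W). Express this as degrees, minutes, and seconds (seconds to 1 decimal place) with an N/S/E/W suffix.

Latitude: 0.319785 × 60 = 19.18710′ → 19′, remainder × 60 = 11.226″
Longitude is negative → W; |value| = 114.034020
Longitude: whole degrees 114; 2.04120′ → 2′ and 2.472″

89°19′11.2″ N, 114°02′2.5″ W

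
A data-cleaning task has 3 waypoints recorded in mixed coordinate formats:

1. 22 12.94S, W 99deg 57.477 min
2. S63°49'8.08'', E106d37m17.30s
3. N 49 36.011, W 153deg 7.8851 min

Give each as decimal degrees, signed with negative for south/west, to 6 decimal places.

Point 1:
  φ: 12.94′ = 0.215667°; total 22.2156667
  S → negative
  λ: 99 + 57.477/60 = 99.9579500
  hemisphere W, so the sign is −
Point 2:
  Lat: 49′ + 8.08″ = 49.13467′; 63 + 49.13467/60 = 63.8189111
  hemisphere S, so the sign is −
  Longitude: 106 + 37/60 + 17.3/3600 = 106.6214722
  E ⇒ keep positive
Point 3:
  Lat: 36.011′ = 0.600183°; total 49.6001833
  N ⇒ keep positive
  Lon: 7.8851′ = 0.131418°; total 153.1314183
  W ⇒ negate

1. -22.215667, -99.957950
2. -63.818911, 106.621472
3. 49.600183, -153.131418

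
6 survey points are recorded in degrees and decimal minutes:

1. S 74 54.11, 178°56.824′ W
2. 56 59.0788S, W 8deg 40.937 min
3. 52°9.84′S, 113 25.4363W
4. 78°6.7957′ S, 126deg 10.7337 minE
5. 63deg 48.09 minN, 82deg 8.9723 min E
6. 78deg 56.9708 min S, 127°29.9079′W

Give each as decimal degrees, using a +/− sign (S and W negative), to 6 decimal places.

1. -74.901833, -178.947067
2. -56.984647, -8.682283
3. -52.164000, -113.423938
4. -78.113262, 126.178895
5. 63.801500, 82.149538
6. -78.949513, -127.498465

Point 1:
  Latitude: 74 + 54.11/60 = 74.9018333
  S ⇒ negate
  λ: 56.824′ = 0.947067°; total 178.9470667
  W → negative
Point 2:
  Latitude: 59.0788′ = 0.984647°; total 56.9846467
  S ⇒ negate
  λ: 40.937′ = 0.682283°; total 8.6822833
  hemisphere W, so the sign is −
Point 3:
  Lat: 9.84′ = 0.164000°; total 52.1640000
  hemisphere S, so the sign is −
  λ: 113 + 25.4363/60 = 113.4239383
  hemisphere W, so the sign is −
Point 4:
  φ: 78 + 6.7957/60 = 78.1132617
  S ⇒ negate
  Lon: 10.7337′ = 0.178895°; total 126.1788950
  E → positive
Point 5:
  Latitude: 63 + 48.09/60 = 63.8015000
  N ⇒ keep positive
  Lon: 8.9723′ = 0.149538°; total 82.1495383
  E ⇒ keep positive
Point 6:
  φ: 56.9708′ = 0.949513°; total 78.9495133
  S ⇒ negate
  λ: 127 + 29.9079/60 = 127.4984650
  hemisphere W, so the sign is −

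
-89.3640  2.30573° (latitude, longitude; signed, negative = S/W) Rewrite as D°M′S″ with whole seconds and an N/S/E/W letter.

Latitude is negative → S; |value| = 89.364000
Latitude: 0.364000 × 60 = 21.84000′ → 21′, remainder × 60 = 50.40″
Lon: 0.305730 × 60 = 18.34380′ → 18′, remainder × 60 = 20.63″

89°21′50″ S, 2°18′21″ E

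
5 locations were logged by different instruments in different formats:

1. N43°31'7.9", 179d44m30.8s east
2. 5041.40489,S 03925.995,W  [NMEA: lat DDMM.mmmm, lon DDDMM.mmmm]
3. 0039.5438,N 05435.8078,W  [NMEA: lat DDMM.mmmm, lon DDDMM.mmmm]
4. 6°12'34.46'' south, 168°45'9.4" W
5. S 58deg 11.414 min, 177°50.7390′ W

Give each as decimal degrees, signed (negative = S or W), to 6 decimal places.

Point 1:
  Latitude: 43° + 31/60 + 7.9/3600 = 43 + 0.516667 + 0.002194 = 43.5188611
  N ⇒ keep positive
  Lon: 179 + 44/60 + 30.8/3600 = 179.7418889
  E ⇒ keep positive
Point 2:
  Lat: degrees = first 2 digits = 50, minutes = 41.40489; 50 + 41.40489/60 = 50.6900815
  S ⇒ negate
  λ: degrees = first 3 digits = 39, minutes = 25.995; 39 + 25.995/60 = 39.4332500
  hemisphere W, so the sign is −
Point 3:
  φ: degrees = first 2 digits = 0, minutes = 39.5438; 0 + 39.5438/60 = 0.6590633
  N → positive
  Longitude: degrees = first 3 digits = 54, minutes = 35.8078; 54 + 35.8078/60 = 54.5967967
  W → negative
Point 4:
  φ: 12′ + 34.46″ = 12.57433′; 6 + 12.57433/60 = 6.2095722
  hemisphere S, so the sign is −
  Longitude: 168 + 45/60 + 9.4/3600 = 168.7526111
  W ⇒ negate
Point 5:
  Lat: 58 + 11.414/60 = 58.1902333
  S → negative
  Lon: 177 + 50.739/60 = 177.8456500
  W → negative

1. 43.518861, 179.741889
2. -50.690082, -39.433250
3. 0.659063, -54.596797
4. -6.209572, -168.752611
5. -58.190233, -177.845650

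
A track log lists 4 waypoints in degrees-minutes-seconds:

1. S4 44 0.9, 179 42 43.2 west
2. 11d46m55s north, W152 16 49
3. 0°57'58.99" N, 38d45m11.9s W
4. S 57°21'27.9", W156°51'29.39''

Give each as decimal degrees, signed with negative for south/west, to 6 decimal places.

Point 1:
  φ: 4° + 44/60 + 0.9/3600 = 4 + 0.733333 + 0.000250 = 4.7335833
  hemisphere S, so the sign is −
  λ: 179° + 42/60 + 43.2/3600 = 179 + 0.700000 + 0.012000 = 179.7120000
  W → negative
Point 2:
  Latitude: 11 + 46/60 + 55/3600 = 11.7819444
  N ⇒ keep positive
  λ: 152 + 16/60 + 49/3600 = 152.2802778
  hemisphere W, so the sign is −
Point 3:
  Latitude: 0° + 57/60 + 58.99/3600 = 0 + 0.950000 + 0.016386 = 0.9663861
  N → positive
  Lon: 45′ + 11.9″ = 45.19833′; 38 + 45.19833/60 = 38.7533056
  W → negative
Point 4:
  Latitude: 21′ + 27.9″ = 21.46500′; 57 + 21.46500/60 = 57.3577500
  S ⇒ negate
  Longitude: 51′ + 29.39″ = 51.48983′; 156 + 51.48983/60 = 156.8581639
  W ⇒ negate

1. -4.733583, -179.712000
2. 11.781944, -152.280278
3. 0.966386, -38.753306
4. -57.357750, -156.858164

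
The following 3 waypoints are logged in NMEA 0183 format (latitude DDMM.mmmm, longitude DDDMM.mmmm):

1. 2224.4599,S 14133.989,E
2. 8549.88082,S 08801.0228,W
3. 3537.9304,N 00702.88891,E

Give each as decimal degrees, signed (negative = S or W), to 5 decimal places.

1. -22.40767, 141.56648
2. -85.83135, -88.01705
3. 35.63217, 7.04815

Point 1:
  Lat: split at 2 digits → 22° and 24.4599′; 22 + 24.4599/60 = 22.407665
  hemisphere S, so the sign is −
  λ: degrees = first 3 digits = 141, minutes = 33.989; 141 + 33.989/60 = 141.566483
  E ⇒ keep positive
Point 2:
  Latitude: split at 2 digits → 85° and 49.88082′; 85 + 49.88082/60 = 85.831347
  S ⇒ negate
  Lon: split at 3 digits → 088° and 1.0228′; 88 + 1.0228/60 = 88.017047
  W ⇒ negate
Point 3:
  φ: degrees = first 2 digits = 35, minutes = 37.9304; 35 + 37.9304/60 = 35.632173
  N ⇒ keep positive
  Lon: degrees = first 3 digits = 7, minutes = 2.88891; 7 + 2.88891/60 = 7.048149
  E ⇒ keep positive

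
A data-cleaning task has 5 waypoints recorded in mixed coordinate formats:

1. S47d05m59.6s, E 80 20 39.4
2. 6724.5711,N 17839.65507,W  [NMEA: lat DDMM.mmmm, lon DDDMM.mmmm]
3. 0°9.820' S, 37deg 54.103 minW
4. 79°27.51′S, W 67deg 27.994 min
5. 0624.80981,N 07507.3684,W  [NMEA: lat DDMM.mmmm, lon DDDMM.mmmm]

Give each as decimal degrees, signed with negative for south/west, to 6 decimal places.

1. -47.099889, 80.344278
2. 67.409518, -178.660918
3. -0.163667, -37.901717
4. -79.458500, -67.466567
5. 6.413497, -75.122807

Point 1:
  φ: 47 + 5/60 + 59.6/3600 = 47.0998889
  S → negative
  Longitude: 80° + 20/60 + 39.4/3600 = 80 + 0.333333 + 0.010944 = 80.3442778
  E → positive
Point 2:
  Latitude: degrees = first 2 digits = 67, minutes = 24.5711; 67 + 24.5711/60 = 67.4095183
  N ⇒ keep positive
  λ: split at 3 digits → 178° and 39.65507′; 178 + 39.65507/60 = 178.6609178
  hemisphere W, so the sign is −
Point 3:
  φ: 9.82′ = 0.163667°; total 0.1636667
  hemisphere S, so the sign is −
  Lon: 37 + 54.103/60 = 37.9017167
  hemisphere W, so the sign is −
Point 4:
  φ: 79 + 27.51/60 = 79.4585000
  hemisphere S, so the sign is −
  Longitude: 27.994′ = 0.466567°; total 67.4665667
  hemisphere W, so the sign is −
Point 5:
  Lat: split at 2 digits → 06° and 24.80981′; 6 + 24.80981/60 = 6.4134968
  N ⇒ keep positive
  Longitude: split at 3 digits → 075° and 7.3684′; 75 + 7.3684/60 = 75.1228067
  hemisphere W, so the sign is −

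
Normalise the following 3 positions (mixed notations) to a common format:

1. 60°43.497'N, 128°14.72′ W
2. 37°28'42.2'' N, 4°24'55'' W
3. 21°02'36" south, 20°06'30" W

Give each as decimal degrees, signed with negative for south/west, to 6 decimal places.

Point 1:
  Lat: 60 + 43.497/60 = 60.7249500
  N → positive
  Longitude: 14.72′ = 0.245333°; total 128.2453333
  W ⇒ negate
Point 2:
  φ: 28′ + 42.2″ = 28.70333′; 37 + 28.70333/60 = 37.4783889
  N → positive
  Lon: 4 + 24/60 + 55/3600 = 4.4152778
  hemisphere W, so the sign is −
Point 3:
  Lat: 21° + 2/60 + 36/3600 = 21 + 0.033333 + 0.010000 = 21.0433333
  hemisphere S, so the sign is −
  λ: 20° + 6/60 + 30/3600 = 20 + 0.100000 + 0.008333 = 20.1083333
  W ⇒ negate

1. 60.724950, -128.245333
2. 37.478389, -4.415278
3. -21.043333, -20.108333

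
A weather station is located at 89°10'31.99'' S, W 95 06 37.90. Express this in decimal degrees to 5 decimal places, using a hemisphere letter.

89.17555° S, 95.11053° W

Latitude: 89° + 10/60 + 31.99/3600 = 89 + 0.166667 + 0.008886 = 89.175553
Longitude: 6′ + 37.9″ = 6.63167′; 95 + 6.63167/60 = 95.110528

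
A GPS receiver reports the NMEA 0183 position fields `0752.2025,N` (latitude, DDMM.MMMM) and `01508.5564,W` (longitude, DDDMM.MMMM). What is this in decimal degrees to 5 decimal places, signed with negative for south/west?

φ: split at 2 digits → 07° and 52.2025′; 7 + 52.2025/60 = 7.870042
N ⇒ keep positive
λ: degrees = first 3 digits = 15, minutes = 8.5564; 15 + 8.5564/60 = 15.142607
W → negative

7.87004, -15.14261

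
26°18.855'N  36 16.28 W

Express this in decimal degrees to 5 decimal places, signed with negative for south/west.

26.31425, -36.27133

φ: 18.855′ = 0.314250°; total 26.314250
N ⇒ keep positive
Longitude: 16.28′ = 0.271333°; total 36.271333
W ⇒ negate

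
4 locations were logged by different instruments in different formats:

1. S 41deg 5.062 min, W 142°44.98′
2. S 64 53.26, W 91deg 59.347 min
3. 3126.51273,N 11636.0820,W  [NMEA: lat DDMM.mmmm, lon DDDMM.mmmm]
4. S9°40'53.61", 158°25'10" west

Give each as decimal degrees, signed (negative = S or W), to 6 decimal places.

1. -41.084367, -142.749667
2. -64.887667, -91.989117
3. 31.441879, -116.601367
4. -9.681558, -158.419444

Point 1:
  φ: 5.062′ = 0.084367°; total 41.0843667
  S → negative
  Longitude: 142 + 44.98/60 = 142.7496667
  W → negative
Point 2:
  φ: 64 + 53.26/60 = 64.8876667
  S ⇒ negate
  Longitude: 59.347′ = 0.989117°; total 91.9891167
  W → negative
Point 3:
  Latitude: degrees = first 2 digits = 31, minutes = 26.51273; 31 + 26.51273/60 = 31.4418788
  N ⇒ keep positive
  λ: degrees = first 3 digits = 116, minutes = 36.082; 116 + 36.082/60 = 116.6013667
  W ⇒ negate
Point 4:
  Latitude: 9 + 40/60 + 53.61/3600 = 9.6815583
  S ⇒ negate
  Lon: 158 + 25/60 + 10/3600 = 158.4194444
  hemisphere W, so the sign is −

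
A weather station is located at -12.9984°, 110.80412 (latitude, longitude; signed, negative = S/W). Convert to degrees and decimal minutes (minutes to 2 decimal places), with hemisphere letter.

12° 59.90′ S, 110° 48.25′ E

Latitude is negative → S; |value| = 12.998400
Latitude: 12° + 0.998400 × 60 = 12° 59.9040′
Longitude: minutes = (110.804120 − 110) × 60 = 48.2472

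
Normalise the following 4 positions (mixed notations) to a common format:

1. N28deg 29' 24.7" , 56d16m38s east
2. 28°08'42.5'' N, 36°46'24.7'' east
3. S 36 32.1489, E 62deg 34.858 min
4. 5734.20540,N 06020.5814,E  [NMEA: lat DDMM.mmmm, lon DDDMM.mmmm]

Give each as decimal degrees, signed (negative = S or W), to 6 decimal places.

Point 1:
  Latitude: 29′ + 24.7″ = 29.41167′; 28 + 29.41167/60 = 28.4901944
  N ⇒ keep positive
  Lon: 16′ + 38″ = 16.63333′; 56 + 16.63333/60 = 56.2772222
  E → positive
Point 2:
  Latitude: 8′ + 42.5″ = 8.70833′; 28 + 8.70833/60 = 28.1451389
  N → positive
  Lon: 46′ + 24.7″ = 46.41167′; 36 + 46.41167/60 = 36.7735278
  E → positive
Point 3:
  Latitude: 32.1489′ = 0.535815°; total 36.5358150
  S ⇒ negate
  Lon: 34.858′ = 0.580967°; total 62.5809667
  E → positive
Point 4:
  Latitude: split at 2 digits → 57° and 34.2054′; 57 + 34.2054/60 = 57.5700900
  N ⇒ keep positive
  Lon: degrees = first 3 digits = 60, minutes = 20.5814; 60 + 20.5814/60 = 60.3430233
  E ⇒ keep positive

1. 28.490194, 56.277222
2. 28.145139, 36.773528
3. -36.535815, 62.580967
4. 57.570090, 60.343023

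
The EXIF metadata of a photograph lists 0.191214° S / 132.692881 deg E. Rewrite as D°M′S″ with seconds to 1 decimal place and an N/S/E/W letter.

Latitude: whole degrees 0; 11.47284′ → 11′ and 28.370″
Lon: 0.692881° → 41.57286′; 0.57286 × 60 = 34.372″

0°11′28.4″ S, 132°41′34.4″ E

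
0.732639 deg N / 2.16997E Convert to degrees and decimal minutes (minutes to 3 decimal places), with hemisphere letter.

Lat: 0° + 0.732639 × 60 = 0° 43.95834′
Longitude: minutes = (2.169970 − 2) × 60 = 10.19820

0° 43.958′ N, 2° 10.198′ E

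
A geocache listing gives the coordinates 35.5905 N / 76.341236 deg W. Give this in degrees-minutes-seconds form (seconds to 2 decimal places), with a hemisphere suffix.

φ: 0.590500° → 35.43000′; 0.43000 × 60 = 25.8000″
Longitude: 0.341236° → 20.47416′; 0.47416 × 60 = 28.4496″

35°35′25.80″ N, 76°20′28.45″ W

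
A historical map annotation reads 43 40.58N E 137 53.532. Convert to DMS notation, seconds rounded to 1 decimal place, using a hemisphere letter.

43°40′34.8″ N, 137°53′31.9″ E

φ: 40.58000′ → 40′ and 0.58000 × 60 = 34.800″
Lon: 53.53200′ → 53′ and 0.53200 × 60 = 31.920″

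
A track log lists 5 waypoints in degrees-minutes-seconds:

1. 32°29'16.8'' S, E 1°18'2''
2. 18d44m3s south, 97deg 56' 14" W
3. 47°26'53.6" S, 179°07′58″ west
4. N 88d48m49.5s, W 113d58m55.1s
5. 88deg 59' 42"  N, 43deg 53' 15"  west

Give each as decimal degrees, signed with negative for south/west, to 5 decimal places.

Point 1:
  Latitude: 32° + 29/60 + 16.8/3600 = 32 + 0.483333 + 0.004667 = 32.488000
  S → negative
  Longitude: 1° + 18/60 + 2/3600 = 1 + 0.300000 + 0.000556 = 1.300556
  E ⇒ keep positive
Point 2:
  Latitude: 18 + 44/60 + 3/3600 = 18.734167
  hemisphere S, so the sign is −
  Longitude: 97° + 56/60 + 14/3600 = 97 + 0.933333 + 0.003889 = 97.937222
  W ⇒ negate
Point 3:
  Latitude: 26′ + 53.6″ = 26.89333′; 47 + 26.89333/60 = 47.448222
  hemisphere S, so the sign is −
  Longitude: 7′ + 58″ = 7.96667′; 179 + 7.96667/60 = 179.132778
  W → negative
Point 4:
  Lat: 88 + 48/60 + 49.5/3600 = 88.813750
  N ⇒ keep positive
  λ: 58′ + 55.1″ = 58.91833′; 113 + 58.91833/60 = 113.981972
  W ⇒ negate
Point 5:
  Lat: 88° + 59/60 + 42/3600 = 88 + 0.983333 + 0.011667 = 88.995000
  N ⇒ keep positive
  λ: 53′ + 15″ = 53.25000′; 43 + 53.25000/60 = 43.887500
  hemisphere W, so the sign is −

1. -32.48800, 1.30056
2. -18.73417, -97.93722
3. -47.44822, -179.13278
4. 88.81375, -113.98197
5. 88.99500, -43.88750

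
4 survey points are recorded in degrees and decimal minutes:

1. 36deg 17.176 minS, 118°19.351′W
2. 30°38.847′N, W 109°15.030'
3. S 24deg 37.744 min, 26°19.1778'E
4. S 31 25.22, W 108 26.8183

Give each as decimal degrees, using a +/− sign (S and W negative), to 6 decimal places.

1. -36.286267, -118.322517
2. 30.647450, -109.250500
3. -24.629067, 26.319630
4. -31.420333, -108.446972

Point 1:
  Latitude: 17.176′ = 0.286267°; total 36.2862667
  S ⇒ negate
  λ: 19.351′ = 0.322517°; total 118.3225167
  W ⇒ negate
Point 2:
  φ: 38.847′ = 0.647450°; total 30.6474500
  N → positive
  Lon: 15.03′ = 0.250500°; total 109.2505000
  W → negative
Point 3:
  φ: 37.744′ = 0.629067°; total 24.6290667
  S ⇒ negate
  λ: 19.1778′ = 0.319630°; total 26.3196300
  E ⇒ keep positive
Point 4:
  φ: 31 + 25.22/60 = 31.4203333
  S ⇒ negate
  λ: 26.8183′ = 0.446972°; total 108.4469717
  hemisphere W, so the sign is −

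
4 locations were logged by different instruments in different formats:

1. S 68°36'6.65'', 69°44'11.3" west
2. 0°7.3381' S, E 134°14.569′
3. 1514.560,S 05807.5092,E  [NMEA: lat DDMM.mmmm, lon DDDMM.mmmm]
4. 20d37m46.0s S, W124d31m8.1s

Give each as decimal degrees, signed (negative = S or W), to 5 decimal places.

Point 1:
  Latitude: 68 + 36/60 + 6.65/3600 = 68.601847
  S ⇒ negate
  λ: 69° + 44/60 + 11.3/3600 = 69 + 0.733333 + 0.003139 = 69.736472
  W → negative
Point 2:
  Lat: 7.3381′ = 0.122302°; total 0.122302
  hemisphere S, so the sign is −
  Lon: 14.569′ = 0.242817°; total 134.242817
  E → positive
Point 3:
  Lat: split at 2 digits → 15° and 14.56′; 15 + 14.56/60 = 15.242667
  hemisphere S, so the sign is −
  Lon: degrees = first 3 digits = 58, minutes = 7.5092; 58 + 7.5092/60 = 58.125153
  E → positive
Point 4:
  φ: 37′ + 46″ = 37.76667′; 20 + 37.76667/60 = 20.629444
  S → negative
  λ: 124 + 31/60 + 8.1/3600 = 124.518917
  W → negative

1. -68.60185, -69.73647
2. -0.12230, 134.24282
3. -15.24267, 58.12515
4. -20.62944, -124.51892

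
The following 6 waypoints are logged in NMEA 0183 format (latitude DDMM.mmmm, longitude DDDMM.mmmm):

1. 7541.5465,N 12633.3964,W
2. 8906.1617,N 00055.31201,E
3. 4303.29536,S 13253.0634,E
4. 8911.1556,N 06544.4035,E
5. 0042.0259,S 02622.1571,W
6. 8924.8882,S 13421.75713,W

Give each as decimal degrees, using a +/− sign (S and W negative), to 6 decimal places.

Point 1:
  φ: degrees = first 2 digits = 75, minutes = 41.5465; 75 + 41.5465/60 = 75.6924417
  N → positive
  Lon: degrees = first 3 digits = 126, minutes = 33.3964; 126 + 33.3964/60 = 126.5566067
  W ⇒ negate
Point 2:
  Latitude: split at 2 digits → 89° and 6.1617′; 89 + 6.1617/60 = 89.1026950
  N ⇒ keep positive
  Lon: split at 3 digits → 000° and 55.31201′; 0 + 55.31201/60 = 0.9218668
  E ⇒ keep positive
Point 3:
  Latitude: degrees = first 2 digits = 43, minutes = 3.29536; 43 + 3.29536/60 = 43.0549227
  hemisphere S, so the sign is −
  Longitude: degrees = first 3 digits = 132, minutes = 53.0634; 132 + 53.0634/60 = 132.8843900
  E ⇒ keep positive
Point 4:
  φ: degrees = first 2 digits = 89, minutes = 11.1556; 89 + 11.1556/60 = 89.1859267
  N ⇒ keep positive
  λ: degrees = first 3 digits = 65, minutes = 44.4035; 65 + 44.4035/60 = 65.7400583
  E → positive
Point 5:
  Lat: split at 2 digits → 00° and 42.0259′; 0 + 42.0259/60 = 0.7004317
  S ⇒ negate
  λ: split at 3 digits → 026° and 22.1571′; 26 + 22.1571/60 = 26.3692850
  W → negative
Point 6:
  φ: split at 2 digits → 89° and 24.8882′; 89 + 24.8882/60 = 89.4148033
  S → negative
  Longitude: split at 3 digits → 134° and 21.75713′; 134 + 21.75713/60 = 134.3626188
  W ⇒ negate

1. 75.692442, -126.556607
2. 89.102695, 0.921867
3. -43.054923, 132.884390
4. 89.185927, 65.740058
5. -0.700432, -26.369285
6. -89.414803, -134.362619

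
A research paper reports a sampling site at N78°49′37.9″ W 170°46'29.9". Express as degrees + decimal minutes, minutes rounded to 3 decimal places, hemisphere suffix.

Lat: seconds/60 = 0.63167; minutes = 49 + 0.63167 = 49.63167
Longitude: 46 + 29.9/60 = 46.49833′

78° 49.632′ N, 170° 46.498′ W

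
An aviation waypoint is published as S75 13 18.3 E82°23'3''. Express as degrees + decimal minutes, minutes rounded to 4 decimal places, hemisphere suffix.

Lat: seconds/60 = 0.30500; minutes = 13 + 0.30500 = 13.305000
λ: seconds/60 = 0.05000; minutes = 23 + 0.05000 = 23.050000

75° 13.3050′ S, 82° 23.0500′ E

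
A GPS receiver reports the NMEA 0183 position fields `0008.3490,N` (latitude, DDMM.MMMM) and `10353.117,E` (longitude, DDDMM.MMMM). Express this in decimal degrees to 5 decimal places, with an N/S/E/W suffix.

Latitude: degrees = first 2 digits = 0, minutes = 8.349; 0 + 8.349/60 = 0.139150
Longitude: split at 3 digits → 103° and 53.117′; 103 + 53.117/60 = 103.885283

0.13915° N, 103.88528° E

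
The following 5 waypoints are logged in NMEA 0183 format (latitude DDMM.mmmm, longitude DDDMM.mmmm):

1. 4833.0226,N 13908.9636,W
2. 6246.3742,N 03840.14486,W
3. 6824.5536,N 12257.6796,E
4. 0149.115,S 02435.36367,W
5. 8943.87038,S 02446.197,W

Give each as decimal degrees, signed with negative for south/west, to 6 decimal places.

1. 48.550377, -139.149393
2. 62.772903, -38.669081
3. 68.409227, 122.961327
4. -1.818583, -24.589395
5. -89.731173, -24.769950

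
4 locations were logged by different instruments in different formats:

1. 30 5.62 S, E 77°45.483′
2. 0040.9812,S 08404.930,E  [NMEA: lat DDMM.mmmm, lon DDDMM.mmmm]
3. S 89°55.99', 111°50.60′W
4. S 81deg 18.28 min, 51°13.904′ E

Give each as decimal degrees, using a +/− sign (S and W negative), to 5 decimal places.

Point 1:
  φ: 30 + 5.62/60 = 30.093667
  S → negative
  Longitude: 77 + 45.483/60 = 77.758050
  E ⇒ keep positive
Point 2:
  Lat: split at 2 digits → 00° and 40.9812′; 0 + 40.9812/60 = 0.683020
  hemisphere S, so the sign is −
  Lon: split at 3 digits → 084° and 4.93′; 84 + 4.93/60 = 84.082167
  E ⇒ keep positive
Point 3:
  Lat: 89 + 55.99/60 = 89.933167
  S ⇒ negate
  Lon: 111 + 50.6/60 = 111.843333
  W ⇒ negate
Point 4:
  Latitude: 81 + 18.28/60 = 81.304667
  hemisphere S, so the sign is −
  Lon: 13.904′ = 0.231733°; total 51.231733
  E → positive

1. -30.09367, 77.75805
2. -0.68302, 84.08217
3. -89.93317, -111.84333
4. -81.30467, 51.23173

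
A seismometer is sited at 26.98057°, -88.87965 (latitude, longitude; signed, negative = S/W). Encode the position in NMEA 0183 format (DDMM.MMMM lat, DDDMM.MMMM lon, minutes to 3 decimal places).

Latitude: fractional part 0.980570 → 58.83420 minutes
Longitude is negative → W; |value| = 88.879650
Longitude: fractional part 0.879650 → 52.77900 minutes

2658.834,N / 08852.779,W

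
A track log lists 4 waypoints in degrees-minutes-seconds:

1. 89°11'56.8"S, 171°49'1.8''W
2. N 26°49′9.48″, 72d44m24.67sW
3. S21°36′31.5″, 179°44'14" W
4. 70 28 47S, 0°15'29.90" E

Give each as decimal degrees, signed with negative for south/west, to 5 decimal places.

Point 1:
  Latitude: 89 + 11/60 + 56.8/3600 = 89.199111
  S → negative
  Lon: 49′ + 1.8″ = 49.03000′; 171 + 49.03000/60 = 171.817167
  hemisphere W, so the sign is −
Point 2:
  φ: 26 + 49/60 + 9.48/3600 = 26.819300
  N → positive
  Longitude: 72° + 44/60 + 24.67/3600 = 72 + 0.733333 + 0.006853 = 72.740186
  hemisphere W, so the sign is −
Point 3:
  Lat: 21 + 36/60 + 31.5/3600 = 21.608750
  S → negative
  λ: 179 + 44/60 + 14/3600 = 179.737222
  W ⇒ negate
Point 4:
  Latitude: 70° + 28/60 + 47/3600 = 70 + 0.466667 + 0.013056 = 70.479722
  S ⇒ negate
  λ: 15′ + 29.9″ = 15.49833′; 0 + 15.49833/60 = 0.258306
  E ⇒ keep positive

1. -89.19911, -171.81717
2. 26.81930, -72.74019
3. -21.60875, -179.73722
4. -70.47972, 0.25831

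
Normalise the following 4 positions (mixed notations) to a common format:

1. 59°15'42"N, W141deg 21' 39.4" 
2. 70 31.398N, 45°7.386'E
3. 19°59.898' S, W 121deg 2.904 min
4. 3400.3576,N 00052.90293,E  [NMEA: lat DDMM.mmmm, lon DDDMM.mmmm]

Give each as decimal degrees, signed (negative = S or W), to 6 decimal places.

Point 1:
  Lat: 59 + 15/60 + 42/3600 = 59.2616667
  N → positive
  Longitude: 141° + 21/60 + 39.4/3600 = 141 + 0.350000 + 0.010944 = 141.3609444
  W ⇒ negate
Point 2:
  φ: 31.398′ = 0.523300°; total 70.5233000
  N ⇒ keep positive
  Longitude: 7.386′ = 0.123100°; total 45.1231000
  E ⇒ keep positive
Point 3:
  Lat: 19 + 59.898/60 = 19.9983000
  S → negative
  Longitude: 2.904′ = 0.048400°; total 121.0484000
  W ⇒ negate
Point 4:
  φ: degrees = first 2 digits = 34, minutes = 0.3576; 34 + 0.3576/60 = 34.0059600
  N ⇒ keep positive
  λ: split at 3 digits → 000° and 52.90293′; 0 + 52.90293/60 = 0.8817155
  E ⇒ keep positive

1. 59.261667, -141.360944
2. 70.523300, 45.123100
3. -19.998300, -121.048400
4. 34.005960, 0.881716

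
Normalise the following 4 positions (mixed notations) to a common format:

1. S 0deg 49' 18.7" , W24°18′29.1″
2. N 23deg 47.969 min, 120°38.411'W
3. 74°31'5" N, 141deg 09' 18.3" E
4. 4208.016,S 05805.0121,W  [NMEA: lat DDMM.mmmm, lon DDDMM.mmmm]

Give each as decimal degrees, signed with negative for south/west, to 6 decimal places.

Point 1:
  Latitude: 0 + 49/60 + 18.7/3600 = 0.8218611
  S ⇒ negate
  Longitude: 18′ + 29.1″ = 18.48500′; 24 + 18.48500/60 = 24.3080833
  W → negative
Point 2:
  φ: 47.969′ = 0.799483°; total 23.7994833
  N ⇒ keep positive
  Longitude: 120 + 38.411/60 = 120.6401833
  W ⇒ negate
Point 3:
  φ: 74 + 31/60 + 5/3600 = 74.5180556
  N ⇒ keep positive
  Lon: 141° + 9/60 + 18.3/3600 = 141 + 0.150000 + 0.005083 = 141.1550833
  E → positive
Point 4:
  Lat: split at 2 digits → 42° and 8.016′; 42 + 8.016/60 = 42.1336000
  hemisphere S, so the sign is −
  Longitude: degrees = first 3 digits = 58, minutes = 5.0121; 58 + 5.0121/60 = 58.0835350
  W → negative

1. -0.821861, -24.308083
2. 23.799483, -120.640183
3. 74.518056, 141.155083
4. -42.133600, -58.083535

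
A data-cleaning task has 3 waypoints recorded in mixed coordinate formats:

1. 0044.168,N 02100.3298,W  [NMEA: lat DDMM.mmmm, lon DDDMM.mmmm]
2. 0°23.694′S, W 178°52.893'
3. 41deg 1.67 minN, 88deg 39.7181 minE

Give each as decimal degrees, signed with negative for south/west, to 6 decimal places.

Point 1:
  Lat: degrees = first 2 digits = 0, minutes = 44.168; 0 + 44.168/60 = 0.7361333
  N ⇒ keep positive
  Lon: split at 3 digits → 021° and 0.3298′; 21 + 0.3298/60 = 21.0054967
  W ⇒ negate
Point 2:
  φ: 23.694′ = 0.394900°; total 0.3949000
  S → negative
  Longitude: 178 + 52.893/60 = 178.8815500
  W ⇒ negate
Point 3:
  Lat: 1.67′ = 0.027833°; total 41.0278333
  N ⇒ keep positive
  Lon: 88 + 39.7181/60 = 88.6619683
  E ⇒ keep positive

1. 0.736133, -21.005497
2. -0.394900, -178.881550
3. 41.027833, 88.661968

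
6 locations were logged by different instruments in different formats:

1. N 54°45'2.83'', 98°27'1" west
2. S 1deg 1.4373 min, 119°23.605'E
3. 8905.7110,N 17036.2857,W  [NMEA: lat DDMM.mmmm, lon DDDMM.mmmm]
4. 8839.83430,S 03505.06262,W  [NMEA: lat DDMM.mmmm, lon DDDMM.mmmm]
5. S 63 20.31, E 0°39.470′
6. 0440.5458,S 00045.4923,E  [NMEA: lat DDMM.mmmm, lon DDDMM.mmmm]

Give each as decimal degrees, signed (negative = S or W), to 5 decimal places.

Point 1:
  Latitude: 45′ + 2.83″ = 45.04717′; 54 + 45.04717/60 = 54.750786
  N ⇒ keep positive
  Lon: 98 + 27/60 + 1/3600 = 98.450278
  W → negative
Point 2:
  Lat: 1 + 1.4373/60 = 1.023955
  S ⇒ negate
  λ: 119 + 23.605/60 = 119.393417
  E → positive
Point 3:
  Latitude: degrees = first 2 digits = 89, minutes = 5.711; 89 + 5.711/60 = 89.095183
  N → positive
  Longitude: degrees = first 3 digits = 170, minutes = 36.2857; 170 + 36.2857/60 = 170.604762
  W → negative
Point 4:
  φ: split at 2 digits → 88° and 39.8343′; 88 + 39.8343/60 = 88.663905
  S → negative
  Lon: split at 3 digits → 035° and 5.06262′; 35 + 5.06262/60 = 35.084377
  W ⇒ negate
Point 5:
  φ: 20.31′ = 0.338500°; total 63.338500
  S ⇒ negate
  Longitude: 0 + 39.47/60 = 0.657833
  E ⇒ keep positive
Point 6:
  Lat: degrees = first 2 digits = 4, minutes = 40.5458; 4 + 40.5458/60 = 4.675763
  hemisphere S, so the sign is −
  Lon: split at 3 digits → 000° and 45.4923′; 0 + 45.4923/60 = 0.758205
  E ⇒ keep positive

1. 54.75079, -98.45028
2. -1.02396, 119.39342
3. 89.09518, -170.60476
4. -88.66391, -35.08438
5. -63.33850, 0.65783
6. -4.67576, 0.75821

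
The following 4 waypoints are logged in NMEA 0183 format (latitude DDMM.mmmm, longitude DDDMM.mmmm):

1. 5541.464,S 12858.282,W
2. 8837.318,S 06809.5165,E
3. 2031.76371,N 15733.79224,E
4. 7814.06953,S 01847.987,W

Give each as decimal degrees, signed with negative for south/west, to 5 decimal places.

1. -55.69107, -128.97137
2. -88.62197, 68.15861
3. 20.52940, 157.56320
4. -78.23449, -18.79978

Point 1:
  φ: degrees = first 2 digits = 55, minutes = 41.464; 55 + 41.464/60 = 55.691067
  S → negative
  λ: split at 3 digits → 128° and 58.282′; 128 + 58.282/60 = 128.971367
  W → negative
Point 2:
  Latitude: split at 2 digits → 88° and 37.318′; 88 + 37.318/60 = 88.621967
  hemisphere S, so the sign is −
  Longitude: split at 3 digits → 068° and 9.5165′; 68 + 9.5165/60 = 68.158608
  E ⇒ keep positive
Point 3:
  φ: degrees = first 2 digits = 20, minutes = 31.76371; 20 + 31.76371/60 = 20.529395
  N ⇒ keep positive
  Longitude: split at 3 digits → 157° and 33.79224′; 157 + 33.79224/60 = 157.563204
  E → positive
Point 4:
  φ: split at 2 digits → 78° and 14.06953′; 78 + 14.06953/60 = 78.234492
  hemisphere S, so the sign is −
  λ: split at 3 digits → 018° and 47.987′; 18 + 47.987/60 = 18.799783
  W → negative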